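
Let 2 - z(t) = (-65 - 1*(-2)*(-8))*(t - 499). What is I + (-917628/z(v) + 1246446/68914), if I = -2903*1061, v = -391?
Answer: -1912663291594577/620984054 ≈ -3.0801e+6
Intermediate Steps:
z(t) = -40417 + 81*t (z(t) = 2 - (-65 - 1*(-2)*(-8))*(t - 499) = 2 - (-65 + 2*(-8))*(-499 + t) = 2 - (-65 - 16)*(-499 + t) = 2 - (-81)*(-499 + t) = 2 - (40419 - 81*t) = 2 + (-40419 + 81*t) = -40417 + 81*t)
I = -3080083
I + (-917628/z(v) + 1246446/68914) = -3080083 + (-917628/(-40417 + 81*(-391)) + 1246446/68914) = -3080083 + (-917628/(-40417 - 31671) + 1246446*(1/68914)) = -3080083 + (-917628/(-72088) + 623223/34457) = -3080083 + (-917628*(-1/72088) + 623223/34457) = -3080083 + (229407/18022 + 623223/34457) = -3080083 + 19136401905/620984054 = -1912663291594577/620984054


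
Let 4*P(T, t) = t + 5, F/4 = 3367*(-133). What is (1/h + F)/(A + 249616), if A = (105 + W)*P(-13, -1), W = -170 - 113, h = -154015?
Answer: -275878444661/38417193570 ≈ -7.1811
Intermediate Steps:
F = -1791244 (F = 4*(3367*(-133)) = 4*(-447811) = -1791244)
P(T, t) = 5/4 + t/4 (P(T, t) = (t + 5)/4 = (5 + t)/4 = 5/4 + t/4)
W = -283
A = -178 (A = (105 - 283)*(5/4 + (1/4)*(-1)) = -178*(5/4 - 1/4) = -178*1 = -178)
(1/h + F)/(A + 249616) = (1/(-154015) - 1791244)/(-178 + 249616) = (-1/154015 - 1791244)/249438 = -275878444661/154015*1/249438 = -275878444661/38417193570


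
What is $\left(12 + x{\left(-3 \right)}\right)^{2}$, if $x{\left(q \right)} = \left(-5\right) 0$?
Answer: $144$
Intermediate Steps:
$x{\left(q \right)} = 0$
$\left(12 + x{\left(-3 \right)}\right)^{2} = \left(12 + 0\right)^{2} = 12^{2} = 144$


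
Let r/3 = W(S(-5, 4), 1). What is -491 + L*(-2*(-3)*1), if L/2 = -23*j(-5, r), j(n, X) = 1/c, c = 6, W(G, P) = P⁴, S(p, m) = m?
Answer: -537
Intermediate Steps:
r = 3 (r = 3*1⁴ = 3*1 = 3)
j(n, X) = ⅙ (j(n, X) = 1/6 = ⅙)
L = -23/3 (L = 2*(-23*⅙) = 2*(-23/6) = -23/3 ≈ -7.6667)
-491 + L*(-2*(-3)*1) = -491 - 23*(-2*(-3))/3 = -491 - 46 = -537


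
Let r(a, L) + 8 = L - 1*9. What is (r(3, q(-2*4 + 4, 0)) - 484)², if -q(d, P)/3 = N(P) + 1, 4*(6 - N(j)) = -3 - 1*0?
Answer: 4397409/16 ≈ 2.7484e+5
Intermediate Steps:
N(j) = 27/4 (N(j) = 6 - (-3 - 1*0)/4 = 6 - (-3 + 0)/4 = 6 - ¼*(-3) = 6 + ¾ = 27/4)
q(d, P) = -93/4 (q(d, P) = -3*(27/4 + 1) = -3*31/4 = -93/4)
r(a, L) = -17 + L (r(a, L) = -8 + (L - 1*9) = -8 + (L - 9) = -8 + (-9 + L) = -17 + L)
(r(3, q(-2*4 + 4, 0)) - 484)² = ((-17 - 93/4) - 484)² = (-161/4 - 484)² = (-2097/4)² = 4397409/16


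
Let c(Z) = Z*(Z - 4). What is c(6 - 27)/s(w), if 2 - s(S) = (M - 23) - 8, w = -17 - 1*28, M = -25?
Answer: 525/58 ≈ 9.0517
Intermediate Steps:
w = -45 (w = -17 - 28 = -45)
c(Z) = Z*(-4 + Z)
s(S) = 58 (s(S) = 2 - ((-25 - 23) - 8) = 2 - (-48 - 8) = 2 - 1*(-56) = 2 + 56 = 58)
c(6 - 27)/s(w) = ((6 - 27)*(-4 + (6 - 27)))/58 = -21*(-4 - 21)*(1/58) = -21*(-25)*(1/58) = 525*(1/58) = 525/58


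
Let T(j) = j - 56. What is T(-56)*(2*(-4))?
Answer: 896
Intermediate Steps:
T(j) = -56 + j
T(-56)*(2*(-4)) = (-56 - 56)*(2*(-4)) = -112*(-8) = 896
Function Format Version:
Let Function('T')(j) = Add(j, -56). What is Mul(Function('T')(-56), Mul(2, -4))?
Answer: 896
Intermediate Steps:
Function('T')(j) = Add(-56, j)
Mul(Function('T')(-56), Mul(2, -4)) = Mul(Add(-56, -56), Mul(2, -4)) = Mul(-112, -8) = 896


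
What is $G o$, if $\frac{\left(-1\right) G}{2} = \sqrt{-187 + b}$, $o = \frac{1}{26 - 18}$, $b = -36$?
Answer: $- \frac{i \sqrt{223}}{4} \approx - 3.7333 i$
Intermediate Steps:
$o = \frac{1}{8} \approx 0.125$
$G = - 2 i \sqrt{223}$ ($G = - 2 \sqrt{-187 - 36} = - 2 \sqrt{-223} = - 2 i \sqrt{223} \approx - 29.866 i$)
$G o = - 2 i \sqrt{223} \cdot \frac{1}{8} = - \frac{i \sqrt{223}}{4}$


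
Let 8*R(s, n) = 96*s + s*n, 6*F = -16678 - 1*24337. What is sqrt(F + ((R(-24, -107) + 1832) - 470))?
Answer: I*sqrt(195870)/6 ≈ 73.762*I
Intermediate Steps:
F = -41015/6 (F = (-16678 - 1*24337)/6 = (-16678 - 24337)/6 = (1/6)*(-41015) = -41015/6 ≈ -6835.8)
R(s, n) = 12*s + n*s/8 (R(s, n) = (96*s + s*n)/8 = (96*s + n*s)/8 = 12*s + n*s/8)
sqrt(F + ((R(-24, -107) + 1832) - 470)) = sqrt(-41015/6 + (((1/8)*(-24)*(96 - 107) + 1832) - 470)) = sqrt(-41015/6 + (((1/8)*(-24)*(-11) + 1832) - 470)) = sqrt(-41015/6 + ((33 + 1832) - 470)) = sqrt(-41015/6 + (1865 - 470)) = sqrt(-41015/6 + 1395) = sqrt(-32645/6) = I*sqrt(195870)/6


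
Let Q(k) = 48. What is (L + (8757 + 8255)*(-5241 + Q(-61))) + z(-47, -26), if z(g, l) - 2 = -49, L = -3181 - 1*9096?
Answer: -88355640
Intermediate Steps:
L = -12277 (L = -3181 - 9096 = -12277)
z(g, l) = -47 (z(g, l) = 2 - 49 = -47)
(L + (8757 + 8255)*(-5241 + Q(-61))) + z(-47, -26) = (-12277 + (8757 + 8255)*(-5241 + 48)) - 47 = (-12277 + 17012*(-5193)) - 47 = (-12277 - 88343316) - 47 = -88355593 - 47 = -88355640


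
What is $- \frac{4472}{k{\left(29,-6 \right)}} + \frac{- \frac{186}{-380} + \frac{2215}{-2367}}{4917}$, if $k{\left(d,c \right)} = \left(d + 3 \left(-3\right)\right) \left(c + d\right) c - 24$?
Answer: $\frac{206009896163}{128256699780} \approx 1.6062$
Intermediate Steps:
$k{\left(d,c \right)} = -24 + c \left(-9 + d\right) \left(c + d\right)$ ($k{\left(d,c \right)} = \left(d - 9\right) \left(c + d\right) c - 24 = \left(-9 + d\right) \left(c + d\right) c - 24 = c \left(-9 + d\right) \left(c + d\right) - 24 = -24 + c \left(-9 + d\right) \left(c + d\right)$)
$- \frac{4472}{k{\left(29,-6 \right)}} + \frac{- \frac{186}{-380} + \frac{2215}{-2367}}{4917} = - \frac{4472}{-24 - 9 \left(-6\right)^{2} - 6 \cdot 29^{2} + 29 \left(-6\right)^{2} - \left(-54\right) 29} + \frac{- \frac{186}{-380} + \frac{2215}{-2367}}{4917} = - \frac{4472}{-24 - 324 - 5046 + 29 \cdot 36 + 1566} + \left(\left(-186\right) \left(- \frac{1}{380}\right) + 2215 \left(- \frac{1}{2367}\right)\right) \frac{1}{4917} = - \frac{4472}{-24 - 324 - 5046 + 1044 + 1566} + \left(\frac{93}{190} - \frac{2215}{2367}\right) \frac{1}{4917} = - \frac{4472}{-2784} - \frac{200719}{2211322410} = \left(-4472\right) \left(- \frac{1}{2784}\right) - \frac{200719}{2211322410} = \frac{559}{348} - \frac{200719}{2211322410} = \frac{206009896163}{128256699780}$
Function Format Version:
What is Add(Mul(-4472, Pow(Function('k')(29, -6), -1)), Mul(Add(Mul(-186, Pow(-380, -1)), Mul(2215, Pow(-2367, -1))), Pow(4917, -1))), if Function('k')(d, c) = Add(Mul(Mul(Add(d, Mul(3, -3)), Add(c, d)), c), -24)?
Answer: Rational(206009896163, 128256699780) ≈ 1.6062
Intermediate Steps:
Function('k')(d, c) = Add(-24, Mul(c, Add(-9, d), Add(c, d))) (Function('k')(d, c) = Add(Mul(Mul(Add(d, -9), Add(c, d)), c), -24) = Add(Mul(Mul(Add(-9, d), Add(c, d)), c), -24) = Add(Mul(c, Add(-9, d), Add(c, d)), -24) = Add(-24, Mul(c, Add(-9, d), Add(c, d))))
Add(Mul(-4472, Pow(Function('k')(29, -6), -1)), Mul(Add(Mul(-186, Pow(-380, -1)), Mul(2215, Pow(-2367, -1))), Pow(4917, -1))) = Add(Mul(-4472, Pow(Add(-24, Mul(-9, Pow(-6, 2)), Mul(-6, Pow(29, 2)), Mul(29, Pow(-6, 2)), Mul(-9, -6, 29)), -1)), Mul(Add(Mul(-186, Pow(-380, -1)), Mul(2215, Pow(-2367, -1))), Pow(4917, -1))) = Add(Mul(-4472, Pow(Add(-24, Mul(-9, 36), Mul(-6, 841), Mul(29, 36), 1566), -1)), Mul(Add(Mul(-186, Rational(-1, 380)), Mul(2215, Rational(-1, 2367))), Rational(1, 4917))) = Add(Mul(-4472, Pow(Add(-24, -324, -5046, 1044, 1566), -1)), Mul(Add(Rational(93, 190), Rational(-2215, 2367)), Rational(1, 4917))) = Add(Mul(-4472, Pow(-2784, -1)), Mul(Rational(-200719, 449730), Rational(1, 4917))) = Add(Mul(-4472, Rational(-1, 2784)), Rational(-200719, 2211322410)) = Add(Rational(559, 348), Rational(-200719, 2211322410)) = Rational(206009896163, 128256699780)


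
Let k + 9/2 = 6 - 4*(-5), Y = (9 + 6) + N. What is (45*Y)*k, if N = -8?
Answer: 13545/2 ≈ 6772.5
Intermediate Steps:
Y = 7 (Y = (9 + 6) - 8 = 15 - 8 = 7)
k = 43/2 (k = -9/2 + (6 - 4*(-5)) = -9/2 + (6 + 20) = -9/2 + 26 = 43/2 ≈ 21.500)
(45*Y)*k = (45*7)*(43/2) = 315*(43/2) = 13545/2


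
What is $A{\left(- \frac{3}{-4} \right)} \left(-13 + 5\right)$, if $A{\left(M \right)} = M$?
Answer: $-6$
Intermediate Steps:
$A{\left(- \frac{3}{-4} \right)} \left(-13 + 5\right) = - \frac{3}{-4} \left(-13 + 5\right) = \left(-3\right) \left(- \frac{1}{4}\right) \left(-8\right) = \frac{3}{4} \left(-8\right) = -6$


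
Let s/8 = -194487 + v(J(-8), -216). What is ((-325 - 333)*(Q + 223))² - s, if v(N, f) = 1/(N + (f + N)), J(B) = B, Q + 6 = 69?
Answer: 1027072097961/29 ≈ 3.5416e+10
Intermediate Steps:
Q = 63 (Q = -6 + 69 = 63)
v(N, f) = 1/(f + 2*N) (v(N, f) = 1/(N + (N + f)) = 1/(f + 2*N))
s = -45120985/29 (s = 8*(-194487 + 1/(-216 + 2*(-8))) = 8*(-194487 + 1/(-216 - 16)) = 8*(-194487 + 1/(-232)) = 8*(-194487 - 1/232) = 8*(-45120985/232) = -45120985/29 ≈ -1.5559e+6)
((-325 - 333)*(Q + 223))² - s = ((-325 - 333)*(63 + 223))² - 1*(-45120985/29) = (-658*286)² + 45120985/29 = (-188188)² + 45120985/29 = 35414723344 + 45120985/29 = 1027072097961/29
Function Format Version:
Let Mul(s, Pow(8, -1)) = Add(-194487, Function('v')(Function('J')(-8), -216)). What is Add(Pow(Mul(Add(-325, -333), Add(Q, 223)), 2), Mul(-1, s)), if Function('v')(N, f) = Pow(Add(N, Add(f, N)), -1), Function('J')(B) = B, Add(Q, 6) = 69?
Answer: Rational(1027072097961, 29) ≈ 3.5416e+10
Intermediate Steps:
Q = 63 (Q = Add(-6, 69) = 63)
Function('v')(N, f) = Pow(Add(f, Mul(2, N)), -1) (Function('v')(N, f) = Pow(Add(N, Add(N, f)), -1) = Pow(Add(f, Mul(2, N)), -1))
s = Rational(-45120985, 29) (s = Mul(8, Add(-194487, Pow(Add(-216, Mul(2, -8)), -1))) = Mul(8, Add(-194487, Pow(Add(-216, -16), -1))) = Mul(8, Add(-194487, Pow(-232, -1))) = Mul(8, Add(-194487, Rational(-1, 232))) = Mul(8, Rational(-45120985, 232)) = Rational(-45120985, 29) ≈ -1.5559e+6)
Add(Pow(Mul(Add(-325, -333), Add(Q, 223)), 2), Mul(-1, s)) = Add(Pow(Mul(Add(-325, -333), Add(63, 223)), 2), Mul(-1, Rational(-45120985, 29))) = Add(Pow(Mul(-658, 286), 2), Rational(45120985, 29)) = Add(Pow(-188188, 2), Rational(45120985, 29)) = Add(35414723344, Rational(45120985, 29)) = Rational(1027072097961, 29)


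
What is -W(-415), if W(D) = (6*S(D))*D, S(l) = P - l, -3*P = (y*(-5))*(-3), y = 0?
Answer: 1033350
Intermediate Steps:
P = 0 (P = -0*(-5)*(-3)/3 = -0*(-3) = -⅓*0 = 0)
S(l) = -l (S(l) = 0 - l = -l)
W(D) = -6*D² (W(D) = (6*(-D))*D = (-6*D)*D = -6*D²)
-W(-415) = -(-6)*(-415)² = -(-6)*172225 = -1*(-1033350) = 1033350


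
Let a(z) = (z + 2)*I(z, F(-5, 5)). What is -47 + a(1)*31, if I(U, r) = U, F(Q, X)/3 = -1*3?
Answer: 46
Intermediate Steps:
F(Q, X) = -9 (F(Q, X) = 3*(-1*3) = 3*(-3) = -9)
a(z) = z*(2 + z) (a(z) = (z + 2)*z = (2 + z)*z = z*(2 + z))
-47 + a(1)*31 = -47 + (1*(2 + 1))*31 = -47 + (1*3)*31 = -47 + 3*31 = -47 + 93 = 46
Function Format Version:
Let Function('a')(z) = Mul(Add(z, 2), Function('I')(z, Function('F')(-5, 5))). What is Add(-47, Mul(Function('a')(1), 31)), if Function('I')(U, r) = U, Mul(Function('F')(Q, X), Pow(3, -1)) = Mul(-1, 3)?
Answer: 46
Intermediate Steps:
Function('F')(Q, X) = -9 (Function('F')(Q, X) = Mul(3, Mul(-1, 3)) = Mul(3, -3) = -9)
Function('a')(z) = Mul(z, Add(2, z)) (Function('a')(z) = Mul(Add(z, 2), z) = Mul(Add(2, z), z) = Mul(z, Add(2, z)))
Add(-47, Mul(Function('a')(1), 31)) = Add(-47, Mul(Mul(1, Add(2, 1)), 31)) = Add(-47, Mul(Mul(1, 3), 31)) = Add(-47, Mul(3, 31)) = Add(-47, 93) = 46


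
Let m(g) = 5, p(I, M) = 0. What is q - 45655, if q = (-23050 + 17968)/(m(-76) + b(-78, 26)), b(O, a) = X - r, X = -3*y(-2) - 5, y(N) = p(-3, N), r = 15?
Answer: -226581/5 ≈ -45316.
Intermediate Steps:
y(N) = 0
X = -5 (X = -3*0 - 5 = 0 - 5 = -5)
b(O, a) = -20 (b(O, a) = -5 - 1*15 = -5 - 15 = -20)
q = 1694/5 (q = (-23050 + 17968)/(5 - 20) = -5082/(-15) = -5082*(-1/15) = 1694/5 ≈ 338.80)
q - 45655 = 1694/5 - 45655 = -226581/5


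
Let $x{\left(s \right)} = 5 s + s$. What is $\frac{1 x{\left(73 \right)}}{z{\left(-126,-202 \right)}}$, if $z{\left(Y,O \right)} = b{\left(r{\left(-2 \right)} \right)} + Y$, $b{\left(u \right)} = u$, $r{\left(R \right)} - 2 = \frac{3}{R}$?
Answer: $- \frac{876}{251} \approx -3.49$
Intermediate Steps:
$r{\left(R \right)} = 2 + \frac{3}{R}$
$x{\left(s \right)} = 6 s$
$z{\left(Y,O \right)} = \frac{1}{2} + Y$ ($z{\left(Y,O \right)} = \left(2 + \frac{3}{-2}\right) + Y = \left(2 + 3 \left(- \frac{1}{2}\right)\right) + Y = \left(2 - \frac{3}{2}\right) + Y = \frac{1}{2} + Y$)
$\frac{1 x{\left(73 \right)}}{z{\left(-126,-202 \right)}} = \frac{1 \cdot 6 \cdot 73}{\frac{1}{2} - 126} = \frac{1 \cdot 438}{- \frac{251}{2}} = 438 \left(- \frac{2}{251}\right) = - \frac{876}{251}$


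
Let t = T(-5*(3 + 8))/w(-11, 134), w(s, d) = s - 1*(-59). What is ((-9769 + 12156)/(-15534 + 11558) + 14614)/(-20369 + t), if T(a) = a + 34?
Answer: -16600822/23139681 ≈ -0.71742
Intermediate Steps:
w(s, d) = 59 + s (w(s, d) = s + 59 = 59 + s)
T(a) = 34 + a
t = -7/16 (t = (34 - 5*(3 + 8))/(59 - 11) = (34 - 5*11)/48 = (34 - 55)*(1/48) = -21*1/48 = -7/16 ≈ -0.43750)
((-9769 + 12156)/(-15534 + 11558) + 14614)/(-20369 + t) = ((-9769 + 12156)/(-15534 + 11558) + 14614)/(-20369 - 7/16) = (2387/(-3976) + 14614)/(-325911/16) = (2387*(-1/3976) + 14614)*(-16/325911) = (-341/568 + 14614)*(-16/325911) = (8300411/568)*(-16/325911) = -16600822/23139681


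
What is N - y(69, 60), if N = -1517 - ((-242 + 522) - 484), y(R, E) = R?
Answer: -1382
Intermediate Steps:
N = -1313 (N = -1517 - (280 - 484) = -1517 - 1*(-204) = -1517 + 204 = -1313)
N - y(69, 60) = -1313 - 1*69 = -1313 - 69 = -1382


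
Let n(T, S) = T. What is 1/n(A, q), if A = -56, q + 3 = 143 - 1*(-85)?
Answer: -1/56 ≈ -0.017857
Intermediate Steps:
q = 225 (q = -3 + (143 - 1*(-85)) = -3 + (143 + 85) = -3 + 228 = 225)
1/n(A, q) = 1/(-56) = -1/56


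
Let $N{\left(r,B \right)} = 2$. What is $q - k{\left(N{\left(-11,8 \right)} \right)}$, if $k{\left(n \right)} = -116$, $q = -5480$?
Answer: $-5364$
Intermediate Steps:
$q - k{\left(N{\left(-11,8 \right)} \right)} = -5480 - -116 = -5480 + 116 = -5364$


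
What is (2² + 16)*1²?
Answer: 20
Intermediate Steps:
(2² + 16)*1² = (4 + 16)*1 = 20*1 = 20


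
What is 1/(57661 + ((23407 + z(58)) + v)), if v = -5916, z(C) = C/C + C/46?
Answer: 23/1728548 ≈ 1.3306e-5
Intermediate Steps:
z(C) = 1 + C/46 (z(C) = 1 + C*(1/46) = 1 + C/46)
1/(57661 + ((23407 + z(58)) + v)) = 1/(57661 + ((23407 + (1 + (1/46)*58)) - 5916)) = 1/(57661 + ((23407 + (1 + 29/23)) - 5916)) = 1/(57661 + ((23407 + 52/23) - 5916)) = 1/(57661 + (538413/23 - 5916)) = 1/(57661 + 402345/23) = 1/(1728548/23) = 23/1728548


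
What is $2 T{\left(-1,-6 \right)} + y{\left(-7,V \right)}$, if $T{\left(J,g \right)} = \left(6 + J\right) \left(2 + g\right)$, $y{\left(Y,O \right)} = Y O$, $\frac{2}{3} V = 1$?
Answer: $- \frac{101}{2} \approx -50.5$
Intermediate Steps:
$V = \frac{3}{2}$ ($V = \frac{3}{2} \cdot 1 = \frac{3}{2} \approx 1.5$)
$y{\left(Y,O \right)} = O Y$
$T{\left(J,g \right)} = \left(2 + g\right) \left(6 + J\right)$
$2 T{\left(-1,-6 \right)} + y{\left(-7,V \right)} = 2 \left(12 + 2 \left(-1\right) + 6 \left(-6\right) - -6\right) + \frac{3}{2} \left(-7\right) = 2 \left(12 - 2 - 36 + 6\right) - \frac{21}{2} = 2 \left(-20\right) - \frac{21}{2} = -40 - \frac{21}{2} = - \frac{101}{2}$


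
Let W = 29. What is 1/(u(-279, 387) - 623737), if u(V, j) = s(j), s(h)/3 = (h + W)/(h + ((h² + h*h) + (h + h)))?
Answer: -100233/62519030305 ≈ -1.6032e-6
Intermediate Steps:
s(h) = 3*(29 + h)/(2*h² + 3*h) (s(h) = 3*((h + 29)/(h + ((h² + h*h) + (h + h)))) = 3*((29 + h)/(h + ((h² + h²) + 2*h))) = 3*((29 + h)/(h + (2*h² + 2*h))) = 3*((29 + h)/(h + (2*h + 2*h²))) = 3*((29 + h)/(2*h² + 3*h)) = 3*(29 + h)/(2*h² + 3*h))
u(V, j) = 3*(29 + j)/(j*(3 + 2*j))
1/(u(-279, 387) - 623737) = 1/(3*(29 + 387)/(387*(3 + 2*387)) - 623737) = 1/(3*(1/387)*416/(3 + 774) - 623737) = 1/(3*(1/387)*416/777 - 623737) = 1/(3*(1/387)*(1/777)*416 - 623737) = 1/(416/100233 - 623737) = 1/(-62519030305/100233) = -100233/62519030305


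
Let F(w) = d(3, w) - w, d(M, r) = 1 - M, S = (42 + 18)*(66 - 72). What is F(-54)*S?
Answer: -18720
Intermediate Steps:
S = -360 (S = 60*(-6) = -360)
F(w) = -2 - w (F(w) = (1 - 1*3) - w = (1 - 3) - w = -2 - w)
F(-54)*S = (-2 - 1*(-54))*(-360) = (-2 + 54)*(-360) = 52*(-360) = -18720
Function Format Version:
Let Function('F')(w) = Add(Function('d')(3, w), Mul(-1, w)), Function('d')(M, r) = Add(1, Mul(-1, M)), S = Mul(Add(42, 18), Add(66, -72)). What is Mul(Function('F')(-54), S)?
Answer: -18720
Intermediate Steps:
S = -360 (S = Mul(60, -6) = -360)
Function('F')(w) = Add(-2, Mul(-1, w)) (Function('F')(w) = Add(Add(1, Mul(-1, 3)), Mul(-1, w)) = Add(Add(1, -3), Mul(-1, w)) = Add(-2, Mul(-1, w)))
Mul(Function('F')(-54), S) = Mul(Add(-2, Mul(-1, -54)), -360) = Mul(Add(-2, 54), -360) = Mul(52, -360) = -18720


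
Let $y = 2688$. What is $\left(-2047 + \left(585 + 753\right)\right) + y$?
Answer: $1979$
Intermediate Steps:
$\left(-2047 + \left(585 + 753\right)\right) + y = \left(-2047 + \left(585 + 753\right)\right) + 2688 = \left(-2047 + 1338\right) + 2688 = -709 + 2688 = 1979$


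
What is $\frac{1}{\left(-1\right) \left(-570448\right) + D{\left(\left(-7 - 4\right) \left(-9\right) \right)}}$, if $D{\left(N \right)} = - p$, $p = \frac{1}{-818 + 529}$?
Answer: $\frac{289}{164859473} \approx 1.753 \cdot 10^{-6}$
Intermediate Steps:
$p = - \frac{1}{289}$ ($p = \frac{1}{-289} = - \frac{1}{289} \approx -0.0034602$)
$D{\left(N \right)} = \frac{1}{289}$ ($D{\left(N \right)} = \left(-1\right) \left(- \frac{1}{289}\right) = \frac{1}{289}$)
$\frac{1}{\left(-1\right) \left(-570448\right) + D{\left(\left(-7 - 4\right) \left(-9\right) \right)}} = \frac{1}{\left(-1\right) \left(-570448\right) + \frac{1}{289}} = \frac{1}{570448 + \frac{1}{289}} = \frac{1}{\frac{164859473}{289}} = \frac{289}{164859473}$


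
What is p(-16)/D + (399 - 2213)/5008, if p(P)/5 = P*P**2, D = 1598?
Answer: -26365653/2000696 ≈ -13.178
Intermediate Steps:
p(P) = 5*P**3 (p(P) = 5*(P*P**2) = 5*P**3)
p(-16)/D + (399 - 2213)/5008 = (5*(-16)**3)/1598 + (399 - 2213)/5008 = (5*(-4096))*(1/1598) - 1814*1/5008 = -20480*1/1598 - 907/2504 = -10240/799 - 907/2504 = -26365653/2000696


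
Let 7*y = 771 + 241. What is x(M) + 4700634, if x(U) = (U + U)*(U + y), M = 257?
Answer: 34349292/7 ≈ 4.9070e+6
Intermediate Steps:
y = 1012/7 (y = (771 + 241)/7 = (1/7)*1012 = 1012/7 ≈ 144.57)
x(U) = 2*U*(1012/7 + U) (x(U) = (U + U)*(U + 1012/7) = (2*U)*(1012/7 + U) = 2*U*(1012/7 + U))
x(M) + 4700634 = (2/7)*257*(1012 + 7*257) + 4700634 = (2/7)*257*(1012 + 1799) + 4700634 = (2/7)*257*2811 + 4700634 = 1444854/7 + 4700634 = 34349292/7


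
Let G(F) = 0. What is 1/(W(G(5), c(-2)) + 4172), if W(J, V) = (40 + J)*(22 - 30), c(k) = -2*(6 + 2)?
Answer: 1/3852 ≈ 0.00025961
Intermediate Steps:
c(k) = -16 (c(k) = -2*8 = -16)
W(J, V) = -320 - 8*J (W(J, V) = (40 + J)*(-8) = -320 - 8*J)
1/(W(G(5), c(-2)) + 4172) = 1/((-320 - 8*0) + 4172) = 1/((-320 + 0) + 4172) = 1/(-320 + 4172) = 1/3852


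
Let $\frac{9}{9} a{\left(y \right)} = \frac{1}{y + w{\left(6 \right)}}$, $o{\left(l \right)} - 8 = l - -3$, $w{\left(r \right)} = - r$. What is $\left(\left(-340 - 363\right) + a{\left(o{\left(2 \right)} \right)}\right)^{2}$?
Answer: $\frac{24206400}{49} \approx 4.9401 \cdot 10^{5}$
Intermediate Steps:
$o{\left(l \right)} = 11 + l$ ($o{\left(l \right)} = 8 + \left(l - -3\right) = 8 + \left(l + 3\right) = 8 + \left(3 + l\right) = 11 + l$)
$a{\left(y \right)} = \frac{1}{-6 + y}$ ($a{\left(y \right)} = \frac{1}{y - 6} = \frac{1}{-6 + y}$)
$\left(\left(-340 - 363\right) + a{\left(o{\left(2 \right)} \right)}\right)^{2} = \left(\left(-340 - 363\right) + \frac{1}{-6 + \left(11 + 2\right)}\right)^{2} = \left(\left(-340 - 363\right) + \frac{1}{-6 + 13}\right)^{2} = \left(-703 + \frac{1}{7}\right)^{2} = \left(- \frac{4920}{7}\right)^{2} = \frac{24206400}{49}$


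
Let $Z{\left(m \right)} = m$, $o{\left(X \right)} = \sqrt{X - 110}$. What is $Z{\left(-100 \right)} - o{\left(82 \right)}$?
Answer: $-100 - 2 i \sqrt{7} \approx -100.0 - 5.2915 i$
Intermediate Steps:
$o{\left(X \right)} = \sqrt{-110 + X}$
$Z{\left(-100 \right)} - o{\left(82 \right)} = -100 - \sqrt{-110 + 82} = -100 - \sqrt{-28} = -100 - 2 i \sqrt{7}$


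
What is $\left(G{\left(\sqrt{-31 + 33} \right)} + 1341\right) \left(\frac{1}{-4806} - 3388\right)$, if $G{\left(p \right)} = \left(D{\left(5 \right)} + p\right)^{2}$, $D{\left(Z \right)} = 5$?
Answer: $- \frac{1237487404}{267} - \frac{81413645 \sqrt{2}}{2403} \approx -4.6827 \cdot 10^{6}$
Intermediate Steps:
$G{\left(p \right)} = \left(5 + p\right)^{2}$
$\left(G{\left(\sqrt{-31 + 33} \right)} + 1341\right) \left(\frac{1}{-4806} - 3388\right) = \left(\left(5 + \sqrt{-31 + 33}\right)^{2} + 1341\right) \left(\frac{1}{-4806} - 3388\right) = \left(\left(5 + \sqrt{2}\right)^{2} + 1341\right) \left(- \frac{1}{4806} - 3388\right) = \left(1341 + \left(5 + \sqrt{2}\right)^{2}\right) \left(- \frac{16282729}{4806}\right) = - \frac{2426126621}{534} - \frac{16282729 \left(5 + \sqrt{2}\right)^{2}}{4806}$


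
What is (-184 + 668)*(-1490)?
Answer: -721160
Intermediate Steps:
(-184 + 668)*(-1490) = 484*(-1490) = -721160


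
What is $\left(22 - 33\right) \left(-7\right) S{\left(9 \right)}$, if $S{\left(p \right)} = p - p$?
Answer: $0$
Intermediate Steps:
$S{\left(p \right)} = 0$
$\left(22 - 33\right) \left(-7\right) S{\left(9 \right)} = \left(22 - 33\right) \left(-7\right) 0 = \left(-11\right) \left(-7\right) 0 = 77 \cdot 0 = 0$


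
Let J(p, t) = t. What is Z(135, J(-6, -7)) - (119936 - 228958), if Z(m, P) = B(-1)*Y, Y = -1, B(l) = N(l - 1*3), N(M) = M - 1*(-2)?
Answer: 109024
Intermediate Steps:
N(M) = 2 + M (N(M) = M + 2 = 2 + M)
B(l) = -1 + l (B(l) = 2 + (l - 1*3) = 2 + (l - 3) = 2 + (-3 + l) = -1 + l)
Z(m, P) = 2 (Z(m, P) = (-1 - 1)*(-1) = -2*(-1) = 2)
Z(135, J(-6, -7)) - (119936 - 228958) = 2 - (119936 - 228958) = 2 - 1*(-109022) = 2 + 109022 = 109024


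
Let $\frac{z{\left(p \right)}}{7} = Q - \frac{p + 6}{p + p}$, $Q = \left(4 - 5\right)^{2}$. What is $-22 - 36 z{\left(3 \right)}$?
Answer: $104$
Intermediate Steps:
$Q = 1$ ($Q = \left(4 - 5\right)^{2} = \left(-1\right)^{2} = 1$)
$z{\left(p \right)} = 7 - \frac{7 \left(6 + p\right)}{2 p}$ ($z{\left(p \right)} = 7 \left(1 - \frac{p + 6}{p + p}\right) = 7 \left(1 - \frac{6 + p}{2 p}\right) = 7 - \frac{7 \left(6 + p\right)}{2 p}$)
$-22 - 36 z{\left(3 \right)} = -22 - 36 \left(\frac{7}{2} - \frac{21}{3}\right) = -22 - 36 \left(\frac{7}{2} - 7\right) = -22 - -126 = -22 + 126 = 104$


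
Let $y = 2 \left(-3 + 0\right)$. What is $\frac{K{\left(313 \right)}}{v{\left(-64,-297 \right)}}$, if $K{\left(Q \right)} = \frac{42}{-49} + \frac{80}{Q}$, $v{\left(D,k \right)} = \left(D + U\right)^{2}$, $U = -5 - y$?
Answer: $- \frac{1318}{8696079} \approx -0.00015156$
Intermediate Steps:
$y = -6$ ($y = 2 \left(-3\right) = -6$)
$U = 1$ ($U = -5 - -6 = -5 + 6 = 1$)
$v{\left(D,k \right)} = \left(1 + D\right)^{2}$ ($v{\left(D,k \right)} = \left(D + 1\right)^{2} = \left(1 + D\right)^{2}$)
$K{\left(Q \right)} = - \frac{6}{7} + \frac{80}{Q}$ ($K{\left(Q \right)} = 42 \left(- \frac{1}{49}\right) + \frac{80}{Q} = - \frac{6}{7} + \frac{80}{Q}$)
$\frac{K{\left(313 \right)}}{v{\left(-64,-297 \right)}} = \frac{- \frac{6}{7} + \frac{80}{313}}{\left(1 - 64\right)^{2}} = \frac{- \frac{6}{7} + 80 \cdot \frac{1}{313}}{\left(-63\right)^{2}} = \frac{- \frac{6}{7} + \frac{80}{313}}{3969} = \left(- \frac{1318}{2191}\right) \frac{1}{3969} = - \frac{1318}{8696079}$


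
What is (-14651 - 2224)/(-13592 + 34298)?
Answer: -5625/6902 ≈ -0.81498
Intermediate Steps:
(-14651 - 2224)/(-13592 + 34298) = -16875/20706 = -16875*1/20706 = -5625/6902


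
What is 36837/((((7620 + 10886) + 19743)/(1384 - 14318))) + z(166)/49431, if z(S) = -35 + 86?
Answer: -7850462012333/630228773 ≈ -12457.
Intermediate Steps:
z(S) = 51
36837/((((7620 + 10886) + 19743)/(1384 - 14318))) + z(166)/49431 = 36837/((((7620 + 10886) + 19743)/(1384 - 14318))) + 51/49431 = 36837/(((18506 + 19743)/(-12934))) + 51*(1/49431) = 36837/((38249*(-1/12934))) + 17/16477 = 36837/(-38249/12934) + 17/16477 = 36837*(-12934/38249) + 17/16477 = -476449758/38249 + 17/16477 = -7850462012333/630228773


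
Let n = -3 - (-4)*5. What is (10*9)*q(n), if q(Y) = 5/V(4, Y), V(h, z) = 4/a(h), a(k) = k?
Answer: 450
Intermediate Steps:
V(h, z) = 4/h
n = 17 (n = -3 - 1*(-20) = -3 + 20 = 17)
q(Y) = 5 (q(Y) = 5/((4/4)) = 5/((4*(¼))) = 5/1 = 5*1 = 5)
(10*9)*q(n) = (10*9)*5 = 90*5 = 450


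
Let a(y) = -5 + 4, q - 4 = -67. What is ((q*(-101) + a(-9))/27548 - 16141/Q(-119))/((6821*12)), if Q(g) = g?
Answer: 74234891/44721368104 ≈ 0.0016599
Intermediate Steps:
q = -63 (q = 4 - 67 = -63)
a(y) = -1
((q*(-101) + a(-9))/27548 - 16141/Q(-119))/((6821*12)) = ((-63*(-101) - 1)/27548 - 16141/(-119))/((6821*12)) = ((6363 - 1)*(1/27548) - 16141*(-1/119))/81852 = (6362*(1/27548) + 16141/119)*(1/81852) = (3181/13774 + 16141/119)*(1/81852) = (222704673/1639106)*(1/81852) = 74234891/44721368104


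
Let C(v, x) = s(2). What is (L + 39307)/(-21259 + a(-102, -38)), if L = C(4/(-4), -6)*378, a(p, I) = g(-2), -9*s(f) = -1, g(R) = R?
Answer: -2071/1119 ≈ -1.8508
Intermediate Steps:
s(f) = 1/9 (s(f) = -1/9*(-1) = 1/9)
a(p, I) = -2
C(v, x) = 1/9
L = 42 (L = (1/9)*378 = 42)
(L + 39307)/(-21259 + a(-102, -38)) = (42 + 39307)/(-21259 - 2) = 39349/(-21261) = 39349*(-1/21261) = -2071/1119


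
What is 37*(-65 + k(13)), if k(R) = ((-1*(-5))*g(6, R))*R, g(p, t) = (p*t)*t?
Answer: 2436265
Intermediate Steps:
g(p, t) = p*t**2
k(R) = 30*R**3 (k(R) = ((-1*(-5))*(6*R**2))*R = (5*(6*R**2))*R = (30*R**2)*R = 30*R**3)
37*(-65 + k(13)) = 37*(-65 + 30*13**3) = 37*(-65 + 30*2197) = 37*(-65 + 65910) = 37*65845 = 2436265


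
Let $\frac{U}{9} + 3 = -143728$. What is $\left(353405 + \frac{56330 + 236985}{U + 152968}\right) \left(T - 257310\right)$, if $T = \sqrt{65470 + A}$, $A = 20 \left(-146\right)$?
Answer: $- \frac{103720975819493400}{1140611} + \frac{6046460057100 \sqrt{278}}{1140611} \approx -9.0846 \cdot 10^{10}$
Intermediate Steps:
$A = -2920$
$T = 15 \sqrt{278}$ ($T = \sqrt{65470 - 2920} = \sqrt{62550} = 15 \sqrt{278} \approx 250.1$)
$U = -1293579$ ($U = -27 + 9 \left(-143728\right) = -27 - 1293552 = -1293579$)
$\left(353405 + \frac{56330 + 236985}{U + 152968}\right) \left(T - 257310\right) = \left(353405 + \frac{56330 + 236985}{-1293579 + 152968}\right) \left(15 \sqrt{278} - 257310\right) = \left(353405 + \frac{293315}{-1140611}\right) \left(-257310 + 15 \sqrt{278}\right) = \left(353405 + 293315 \left(- \frac{1}{1140611}\right)\right) \left(-257310 + 15 \sqrt{278}\right) = \left(353405 - \frac{293315}{1140611}\right) \left(-257310 + 15 \sqrt{278}\right) = \frac{403097337140 \left(-257310 + 15 \sqrt{278}\right)}{1140611} = - \frac{103720975819493400}{1140611} + \frac{6046460057100 \sqrt{278}}{1140611}$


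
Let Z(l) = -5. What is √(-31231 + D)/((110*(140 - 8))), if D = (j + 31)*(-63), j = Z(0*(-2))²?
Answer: I*√34759/14520 ≈ 0.01284*I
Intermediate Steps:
j = 25 (j = (-5)² = 25)
D = -3528 (D = (25 + 31)*(-63) = 56*(-63) = -3528)
√(-31231 + D)/((110*(140 - 8))) = √(-31231 - 3528)/((110*(140 - 8))) = √(-34759)/((110*132)) = (I*√34759)/14520 = (I*√34759)*(1/14520) = I*√34759/14520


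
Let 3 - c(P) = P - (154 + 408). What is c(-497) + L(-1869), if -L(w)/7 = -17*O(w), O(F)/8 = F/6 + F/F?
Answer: -294534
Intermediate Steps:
O(F) = 8 + 4*F/3 (O(F) = 8*(F/6 + F/F) = 8*(F*(1/6) + 1) = 8*(F/6 + 1) = 8*(1 + F/6) = 8 + 4*F/3)
L(w) = 952 + 476*w/3 (L(w) = -(-119)*(8 + 4*w/3) = -7*(-136 - 68*w/3) = 952 + 476*w/3)
c(P) = 565 - P (c(P) = 3 - (P - (154 + 408)) = 3 - (P - 1*562) = 3 - (P - 562) = 3 - (-562 + P) = 3 + (562 - P) = 565 - P)
c(-497) + L(-1869) = (565 - 1*(-497)) + (952 + (476/3)*(-1869)) = (565 + 497) + (952 - 296548) = 1062 - 295596 = -294534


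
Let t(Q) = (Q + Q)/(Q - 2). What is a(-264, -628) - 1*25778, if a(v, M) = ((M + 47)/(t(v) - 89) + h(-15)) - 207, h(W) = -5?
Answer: -300704997/11573 ≈ -25983.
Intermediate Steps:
t(Q) = 2*Q/(-2 + Q) (t(Q) = (2*Q)/(-2 + Q) = 2*Q/(-2 + Q))
a(v, M) = -212 + (47 + M)/(-89 + 2*v/(-2 + v)) (a(v, M) = ((M + 47)/(2*v/(-2 + v) - 89) - 5) - 207 = ((47 + M)/(-89 + 2*v/(-2 + v)) - 5) - 207 = (-5 + (47 + M)/(-89 + 2*v/(-2 + v))) - 207 = -212 + (47 + M)/(-89 + 2*v/(-2 + v)))
a(-264, -628) - 1*25778 = (-424*(-264) + (-2 - 264)*(18915 - 628))/(178 - 87*(-264)) - 1*25778 = (111936 - 266*18287)/(178 + 22968) - 25778 = (111936 - 4864342)/23146 - 25778 = (1/23146)*(-4752406) - 25778 = -2376203/11573 - 25778 = -300704997/11573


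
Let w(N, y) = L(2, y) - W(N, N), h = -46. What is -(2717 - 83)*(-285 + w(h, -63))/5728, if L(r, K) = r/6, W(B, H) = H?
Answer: 439/4 ≈ 109.75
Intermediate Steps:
L(r, K) = r/6 (L(r, K) = r*(1/6) = r/6)
w(N, y) = 1/3 - N (w(N, y) = (1/6)*2 - N = 1/3 - N)
-(2717 - 83)*(-285 + w(h, -63))/5728 = -(2717 - 83)*(-285 + (1/3 - 1*(-46)))/5728 = -2634*(-285 + (1/3 + 46))/5728 = -2634*(-285 + 139/3)/5728 = -2634*(-716/3)/5728 = -(-628648)/5728 = -1*(-439/4) = 439/4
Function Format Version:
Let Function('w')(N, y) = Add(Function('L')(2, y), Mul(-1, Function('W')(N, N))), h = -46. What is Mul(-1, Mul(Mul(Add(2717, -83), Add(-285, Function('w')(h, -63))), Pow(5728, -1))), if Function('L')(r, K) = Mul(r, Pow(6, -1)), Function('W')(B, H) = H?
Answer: Rational(439, 4) ≈ 109.75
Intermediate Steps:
Function('L')(r, K) = Mul(Rational(1, 6), r) (Function('L')(r, K) = Mul(r, Rational(1, 6)) = Mul(Rational(1, 6), r))
Function('w')(N, y) = Add(Rational(1, 3), Mul(-1, N)) (Function('w')(N, y) = Add(Mul(Rational(1, 6), 2), Mul(-1, N)) = Add(Rational(1, 3), Mul(-1, N)))
Mul(-1, Mul(Mul(Add(2717, -83), Add(-285, Function('w')(h, -63))), Pow(5728, -1))) = Mul(-1, Mul(Mul(Add(2717, -83), Add(-285, Add(Rational(1, 3), Mul(-1, -46)))), Pow(5728, -1))) = Mul(-1, Mul(Mul(2634, Add(-285, Add(Rational(1, 3), 46))), Rational(1, 5728))) = Mul(-1, Mul(Mul(2634, Add(-285, Rational(139, 3))), Rational(1, 5728))) = Mul(-1, Mul(Mul(2634, Rational(-716, 3)), Rational(1, 5728))) = Mul(-1, Mul(-628648, Rational(1, 5728))) = Mul(-1, Rational(-439, 4)) = Rational(439, 4)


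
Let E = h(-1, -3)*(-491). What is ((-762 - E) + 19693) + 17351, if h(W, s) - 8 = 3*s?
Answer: 35791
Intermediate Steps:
h(W, s) = 8 + 3*s
E = 491 (E = (8 + 3*(-3))*(-491) = (8 - 9)*(-491) = -1*(-491) = 491)
((-762 - E) + 19693) + 17351 = ((-762 - 1*491) + 19693) + 17351 = ((-762 - 491) + 19693) + 17351 = (-1253 + 19693) + 17351 = 18440 + 17351 = 35791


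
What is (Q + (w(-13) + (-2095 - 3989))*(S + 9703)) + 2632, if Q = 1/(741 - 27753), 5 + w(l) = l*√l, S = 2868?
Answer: -2067557555245/27012 - 163423*I*√13 ≈ -7.6542e+7 - 5.8923e+5*I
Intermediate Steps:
w(l) = -5 + l^(3/2) (w(l) = -5 + l*√l = -5 + l^(3/2))
Q = -1/27012 (Q = 1/(-27012) = -1/27012 ≈ -3.7021e-5)
(Q + (w(-13) + (-2095 - 3989))*(S + 9703)) + 2632 = (-1/27012 + ((-5 + (-13)^(3/2)) + (-2095 - 3989))*(2868 + 9703)) + 2632 = (-1/27012 + ((-5 - 13*I*√13) - 6084)*12571) + 2632 = (-1/27012 + (-6089 - 13*I*√13)*12571) + 2632 = (-1/27012 + (-76544819 - 163423*I*√13)) + 2632 = (-2067628650829/27012 - 163423*I*√13) + 2632 = -2067557555245/27012 - 163423*I*√13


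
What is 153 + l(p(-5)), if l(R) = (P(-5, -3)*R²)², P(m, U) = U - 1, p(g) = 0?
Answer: 153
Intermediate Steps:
P(m, U) = -1 + U
l(R) = 16*R⁴ (l(R) = ((-1 - 3)*R²)² = (-4*R²)² = 16*R⁴)
153 + l(p(-5)) = 153 + 16*0⁴ = 153 + 16*0 = 153 + 0 = 153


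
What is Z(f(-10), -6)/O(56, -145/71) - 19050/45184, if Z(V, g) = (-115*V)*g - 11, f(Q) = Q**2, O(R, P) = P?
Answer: -110661944773/3275840 ≈ -33781.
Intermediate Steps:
Z(V, g) = -11 - 115*V*g (Z(V, g) = -115*V*g - 11 = -11 - 115*V*g)
Z(f(-10), -6)/O(56, -145/71) - 19050/45184 = (-11 - 115*(-10)**2*(-6))/((-145/71)) - 19050/45184 = (-11 - 115*100*(-6))/((-145*1/71)) - 19050*1/45184 = (-11 + 69000)/(-145/71) - 9525/22592 = 68989*(-71/145) - 9525/22592 = -4898219/145 - 9525/22592 = -110661944773/3275840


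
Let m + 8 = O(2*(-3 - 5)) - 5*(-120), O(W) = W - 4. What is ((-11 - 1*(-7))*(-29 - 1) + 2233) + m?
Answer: 2925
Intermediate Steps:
O(W) = -4 + W
m = 572 (m = -8 + ((-4 + 2*(-3 - 5)) - 5*(-120)) = -8 + ((-4 + 2*(-8)) + 600) = -8 + ((-4 - 16) + 600) = -8 + (-20 + 600) = -8 + 580 = 572)
((-11 - 1*(-7))*(-29 - 1) + 2233) + m = ((-11 - 1*(-7))*(-29 - 1) + 2233) + 572 = ((-11 + 7)*(-30) + 2233) + 572 = (-4*(-30) + 2233) + 572 = (120 + 2233) + 572 = 2353 + 572 = 2925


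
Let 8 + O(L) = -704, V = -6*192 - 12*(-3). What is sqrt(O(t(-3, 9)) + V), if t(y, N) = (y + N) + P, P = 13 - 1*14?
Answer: 2*I*sqrt(457) ≈ 42.755*I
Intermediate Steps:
P = -1 (P = 13 - 14 = -1)
V = -1116 (V = -1152 + 36 = -1116)
t(y, N) = -1 + N + y (t(y, N) = (y + N) - 1 = (N + y) - 1 = -1 + N + y)
O(L) = -712 (O(L) = -8 - 704 = -712)
sqrt(O(t(-3, 9)) + V) = sqrt(-712 - 1116) = sqrt(-1828) = 2*I*sqrt(457)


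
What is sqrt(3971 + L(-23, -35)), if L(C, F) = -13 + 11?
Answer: 63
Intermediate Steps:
L(C, F) = -2
sqrt(3971 + L(-23, -35)) = sqrt(3971 - 2) = sqrt(3969) = 63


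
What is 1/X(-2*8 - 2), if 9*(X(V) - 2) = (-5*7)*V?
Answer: 1/72 ≈ 0.013889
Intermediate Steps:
X(V) = 2 - 35*V/9 (X(V) = 2 + ((-5*7)*V)/9 = 2 + (-35*V)/9 = 2 - 35*V/9)
1/X(-2*8 - 2) = 1/(2 - 35*(-2*8 - 2)/9) = 1/(2 - 35*(-16 - 2)/9) = 1/(2 - 35/9*(-18)) = 1/(2 + 70) = 1/72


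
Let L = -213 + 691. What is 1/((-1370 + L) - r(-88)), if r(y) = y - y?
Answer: -1/892 ≈ -0.0011211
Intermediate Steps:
L = 478
r(y) = 0
1/((-1370 + L) - r(-88)) = 1/((-1370 + 478) - 1*0) = 1/(-892 + 0) = 1/(-892) = -1/892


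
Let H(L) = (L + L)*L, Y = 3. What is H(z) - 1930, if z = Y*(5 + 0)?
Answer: -1480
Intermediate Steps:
z = 15 (z = 3*(5 + 0) = 3*5 = 15)
H(L) = 2*L² (H(L) = (2*L)*L = 2*L²)
H(z) - 1930 = 2*15² - 1930 = 2*225 - 1930 = 450 - 1930 = -1480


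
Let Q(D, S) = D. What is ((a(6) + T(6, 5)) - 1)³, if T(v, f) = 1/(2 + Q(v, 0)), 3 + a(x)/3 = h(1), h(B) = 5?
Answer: 68921/512 ≈ 134.61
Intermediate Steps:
a(x) = 6 (a(x) = -9 + 3*5 = -9 + 15 = 6)
T(v, f) = 1/(2 + v)
((a(6) + T(6, 5)) - 1)³ = ((6 + 1/(2 + 6)) - 1)³ = ((6 + 1/8) - 1)³ = ((6 + ⅛) - 1)³ = (49/8 - 1)³ = (41/8)³ = 68921/512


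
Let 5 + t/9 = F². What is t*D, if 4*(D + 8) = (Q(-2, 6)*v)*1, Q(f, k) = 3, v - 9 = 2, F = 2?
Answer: -9/4 ≈ -2.2500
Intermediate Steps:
v = 11 (v = 9 + 2 = 11)
t = -9 (t = -45 + 9*2² = -45 + 9*4 = -45 + 36 = -9)
D = ¼ (D = -8 + ((3*11)*1)/4 = -8 + (33*1)/4 = -8 + (¼)*33 = -8 + 33/4 = ¼ ≈ 0.25000)
t*D = -9*¼ = -9/4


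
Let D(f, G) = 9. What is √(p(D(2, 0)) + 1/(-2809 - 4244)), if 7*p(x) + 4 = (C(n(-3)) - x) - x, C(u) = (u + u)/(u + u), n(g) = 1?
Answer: 46*I*√70530/7053 ≈ 1.7321*I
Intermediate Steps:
C(u) = 1 (C(u) = (2*u)/((2*u)) = (2*u)*(1/(2*u)) = 1)
p(x) = -3/7 - 2*x/7 (p(x) = -4/7 + ((1 - x) - x)/7 = -4/7 + (1 - 2*x)/7 = -4/7 + (⅐ - 2*x/7) = -3/7 - 2*x/7)
√(p(D(2, 0)) + 1/(-2809 - 4244)) = √((-3/7 - 2/7*9) + 1/(-2809 - 4244)) = √((-3/7 - 18/7) + 1/(-7053)) = √(-3 - 1/7053) = √(-21160/7053) = 46*I*√70530/7053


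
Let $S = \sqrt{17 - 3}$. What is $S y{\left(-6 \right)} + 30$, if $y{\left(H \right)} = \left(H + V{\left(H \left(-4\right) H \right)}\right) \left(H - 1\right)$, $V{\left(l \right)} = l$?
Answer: $30 + 1050 \sqrt{14} \approx 3958.7$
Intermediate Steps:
$S = \sqrt{14} \approx 3.7417$
$y{\left(H \right)} = \left(-1 + H\right) \left(H - 4 H^{2}\right)$ ($y{\left(H \right)} = \left(H + H \left(-4\right) H\right) \left(H - 1\right) = \left(H + - 4 H H\right) \left(-1 + H\right) = \left(H - 4 H^{2}\right) \left(-1 + H\right) = \left(-1 + H\right) \left(H - 4 H^{2}\right)$)
$S y{\left(-6 \right)} + 30 = \sqrt{14} \left(- 6 \left(-1 - 4 \left(-6\right)^{2} + 5 \left(-6\right)\right)\right) + 30 = \sqrt{14} \left(- 6 \left(-1 - 144 - 30\right)\right) + 30 = \sqrt{14} \left(\left(-6\right) \left(-175\right)\right) + 30 = \sqrt{14} \cdot 1050 + 30 = 1050 \sqrt{14} + 30 = 30 + 1050 \sqrt{14}$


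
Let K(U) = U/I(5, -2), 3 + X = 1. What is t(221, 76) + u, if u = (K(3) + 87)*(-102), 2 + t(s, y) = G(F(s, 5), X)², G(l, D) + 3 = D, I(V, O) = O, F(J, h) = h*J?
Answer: -8698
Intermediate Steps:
F(J, h) = J*h
X = -2 (X = -3 + 1 = -2)
G(l, D) = -3 + D
K(U) = -U/2 (K(U) = U/(-2) = U*(-½) = -U/2)
t(s, y) = 23 (t(s, y) = -2 + (-3 - 2)² = -2 + (-5)² = -2 + 25 = 23)
u = -8721 (u = (-½*3 + 87)*(-102) = (-3/2 + 87)*(-102) = (171/2)*(-102) = -8721)
t(221, 76) + u = 23 - 8721 = -8698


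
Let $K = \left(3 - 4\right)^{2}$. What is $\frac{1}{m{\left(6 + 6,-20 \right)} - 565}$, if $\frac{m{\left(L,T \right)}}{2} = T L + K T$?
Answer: $- \frac{1}{1085} \approx -0.00092166$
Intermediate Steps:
$K = 1$ ($K = \left(-1\right)^{2} = 1$)
$m{\left(L,T \right)} = 2 T + 2 L T$ ($m{\left(L,T \right)} = 2 \left(T L + 1 T\right) = 2 \left(L T + T\right) = 2 \left(T + L T\right) = 2 T + 2 L T$)
$\frac{1}{m{\left(6 + 6,-20 \right)} - 565} = \frac{1}{2 \left(-20\right) \left(1 + \left(6 + 6\right)\right) - 565} = \frac{1}{2 \left(-20\right) \left(1 + 12\right) - 565} = \frac{1}{2 \left(-20\right) 13 - 565} = \frac{1}{-520 - 565} = \frac{1}{-1085} = - \frac{1}{1085}$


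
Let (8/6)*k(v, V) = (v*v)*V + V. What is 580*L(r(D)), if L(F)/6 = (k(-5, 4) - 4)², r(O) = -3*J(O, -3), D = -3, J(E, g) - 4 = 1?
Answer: 19056480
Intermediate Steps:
J(E, g) = 5 (J(E, g) = 4 + 1 = 5)
r(O) = -15 (r(O) = -3*5 = -15)
k(v, V) = 3*V/4 + 3*V*v²/4 (k(v, V) = 3*((v*v)*V + V)/4 = 3*(v²*V + V)/4 = 3*(V*v² + V)/4 = 3*(V + V*v²)/4 = 3*V/4 + 3*V*v²/4)
L(F) = 32856 (L(F) = 6*((¾)*4*(1 + (-5)²) - 4)² = 6*((¾)*4*(1 + 25) - 4)² = 6*((¾)*4*26 - 4)² = 6*(78 - 4)² = 6*74² = 6*5476 = 32856)
580*L(r(D)) = 580*32856 = 19056480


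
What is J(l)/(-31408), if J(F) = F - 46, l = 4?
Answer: 21/15704 ≈ 0.0013372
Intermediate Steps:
J(F) = -46 + F
J(l)/(-31408) = (-46 + 4)/(-31408) = -42*(-1/31408) = 21/15704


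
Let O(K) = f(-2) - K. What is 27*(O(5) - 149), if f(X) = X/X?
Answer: -4131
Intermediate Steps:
f(X) = 1
O(K) = 1 - K
27*(O(5) - 149) = 27*((1 - 1*5) - 149) = 27*((1 - 5) - 149) = 27*(-4 - 149) = 27*(-153) = -4131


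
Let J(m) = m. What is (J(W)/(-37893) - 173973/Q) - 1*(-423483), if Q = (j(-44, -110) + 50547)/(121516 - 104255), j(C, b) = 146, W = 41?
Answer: 699681956722625/1920909849 ≈ 3.6425e+5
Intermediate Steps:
Q = 50693/17261 (Q = (146 + 50547)/(121516 - 104255) = 50693/17261 ≈ 2.9369)
(J(W)/(-37893) - 173973/Q) - 1*(-423483) = (41/(-37893) - 173973/50693/17261) - 1*(-423483) = (41*(-1/37893) - 173973*17261/50693) + 423483 = (-41/37893 - 3002947953/50693) + 423483 = -113790708861442/1920909849 + 423483 = 699681956722625/1920909849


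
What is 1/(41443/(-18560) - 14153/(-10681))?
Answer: -198239360/179973003 ≈ -1.1015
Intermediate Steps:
1/(41443/(-18560) - 14153/(-10681)) = 1/(41443*(-1/18560) - 14153*(-1/10681)) = 1/(-41443/18560 + 14153/10681) = 1/(-179973003/198239360) = -198239360/179973003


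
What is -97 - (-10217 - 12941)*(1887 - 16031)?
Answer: -327546849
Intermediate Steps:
-97 - (-10217 - 12941)*(1887 - 16031) = -97 - (-23158)*(-14144) = -97 - 1*327546752 = -97 - 327546752 = -327546849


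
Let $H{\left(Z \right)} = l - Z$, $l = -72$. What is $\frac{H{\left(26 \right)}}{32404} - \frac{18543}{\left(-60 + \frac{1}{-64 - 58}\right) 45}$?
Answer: $\frac{12212255629}{1779222630} \approx 6.8638$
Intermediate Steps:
$H{\left(Z \right)} = -72 - Z$
$\frac{H{\left(26 \right)}}{32404} - \frac{18543}{\left(-60 + \frac{1}{-64 - 58}\right) 45} = \frac{-72 - 26}{32404} - \frac{18543}{\left(-60 + \frac{1}{-64 - 58}\right) 45} = \left(-72 - 26\right) \frac{1}{32404} - \frac{18543}{\left(-60 + \frac{1}{-122}\right) 45} = \left(-98\right) \frac{1}{32404} - \frac{18543}{\left(-60 - \frac{1}{122}\right) 45} = - \frac{49}{16202} - \frac{18543}{\left(- \frac{7321}{122}\right) 45} = - \frac{49}{16202} - \frac{18543}{- \frac{329445}{122}} = - \frac{49}{16202} - - \frac{754082}{109815} = - \frac{49}{16202} + \frac{754082}{109815} = \frac{12212255629}{1779222630}$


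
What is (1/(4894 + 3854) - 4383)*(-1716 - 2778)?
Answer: 28718519767/1458 ≈ 1.9697e+7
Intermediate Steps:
(1/(4894 + 3854) - 4383)*(-1716 - 2778) = (1/8748 - 4383)*(-4494) = -38342483/8748*(-4494) = 28718519767/1458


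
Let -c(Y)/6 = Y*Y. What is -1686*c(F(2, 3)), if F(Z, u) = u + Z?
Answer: 252900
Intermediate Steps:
F(Z, u) = Z + u
c(Y) = -6*Y² (c(Y) = -6*Y*Y = -6*Y²)
-1686*c(F(2, 3)) = -(-10116)*(2 + 3)² = -(-10116)*5² = -(-10116)*25 = -1686*(-150) = 252900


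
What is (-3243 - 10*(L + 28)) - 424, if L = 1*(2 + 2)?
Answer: -3987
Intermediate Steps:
L = 4 (L = 1*4 = 4)
(-3243 - 10*(L + 28)) - 424 = (-3243 - 10*(4 + 28)) - 424 = (-3243 - 10*32) - 424 = (-3243 - 320) - 424 = -3563 - 424 = -3987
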